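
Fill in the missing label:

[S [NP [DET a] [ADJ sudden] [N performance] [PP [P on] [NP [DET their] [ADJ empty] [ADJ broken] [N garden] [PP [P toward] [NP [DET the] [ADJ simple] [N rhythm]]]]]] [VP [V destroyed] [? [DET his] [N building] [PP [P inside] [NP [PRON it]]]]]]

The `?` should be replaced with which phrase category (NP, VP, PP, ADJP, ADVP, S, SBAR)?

NP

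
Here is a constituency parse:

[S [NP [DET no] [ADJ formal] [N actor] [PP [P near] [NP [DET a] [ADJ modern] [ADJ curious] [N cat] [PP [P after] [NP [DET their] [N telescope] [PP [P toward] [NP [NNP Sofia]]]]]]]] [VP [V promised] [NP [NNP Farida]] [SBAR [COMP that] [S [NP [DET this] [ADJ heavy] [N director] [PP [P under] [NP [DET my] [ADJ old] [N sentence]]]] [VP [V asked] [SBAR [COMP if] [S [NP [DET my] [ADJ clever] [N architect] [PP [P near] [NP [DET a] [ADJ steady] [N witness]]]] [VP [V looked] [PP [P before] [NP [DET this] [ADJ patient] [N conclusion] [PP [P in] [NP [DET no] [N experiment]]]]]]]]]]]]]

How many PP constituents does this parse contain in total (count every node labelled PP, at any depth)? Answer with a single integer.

7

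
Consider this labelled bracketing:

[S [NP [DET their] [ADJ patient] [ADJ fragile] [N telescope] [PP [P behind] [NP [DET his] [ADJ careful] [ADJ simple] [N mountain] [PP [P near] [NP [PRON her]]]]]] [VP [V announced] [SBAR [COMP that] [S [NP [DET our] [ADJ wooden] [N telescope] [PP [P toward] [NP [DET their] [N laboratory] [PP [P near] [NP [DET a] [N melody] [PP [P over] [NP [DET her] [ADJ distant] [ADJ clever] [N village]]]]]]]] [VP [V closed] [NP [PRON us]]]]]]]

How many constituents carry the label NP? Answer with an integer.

Listing each NP by its span: [NP their patient fragile telescope behind his careful simple mountain near her]; [NP his careful simple mountain near her]; [NP her]; [NP our wooden telescope toward their laboratory near a melody over her distant clever village]; [NP their laboratory near a melody over her distant clever village]; [NP a melody over her distant clever village] … — that makes 8.

8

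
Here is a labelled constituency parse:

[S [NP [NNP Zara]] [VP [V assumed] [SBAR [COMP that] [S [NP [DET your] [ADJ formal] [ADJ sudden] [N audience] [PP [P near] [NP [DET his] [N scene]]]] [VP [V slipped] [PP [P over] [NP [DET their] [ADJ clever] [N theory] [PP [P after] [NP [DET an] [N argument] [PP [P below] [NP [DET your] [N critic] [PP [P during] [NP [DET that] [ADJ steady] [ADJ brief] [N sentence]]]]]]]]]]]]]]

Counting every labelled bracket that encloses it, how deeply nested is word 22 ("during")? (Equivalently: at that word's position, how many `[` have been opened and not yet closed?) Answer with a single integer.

The word sits inside P, which is inside PP, inside NP, inside PP, inside NP, inside PP, inside NP, inside PP, inside VP, inside S, inside SBAR, inside VP, inside S — 13 brackets in all.

13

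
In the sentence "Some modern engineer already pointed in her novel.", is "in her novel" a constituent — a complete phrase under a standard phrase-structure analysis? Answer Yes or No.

Yes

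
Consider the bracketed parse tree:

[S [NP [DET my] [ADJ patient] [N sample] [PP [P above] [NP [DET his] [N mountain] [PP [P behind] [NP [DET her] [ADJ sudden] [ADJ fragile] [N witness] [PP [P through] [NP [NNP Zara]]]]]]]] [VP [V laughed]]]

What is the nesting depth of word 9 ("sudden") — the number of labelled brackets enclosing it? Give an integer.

7

Counting open brackets not yet closed at "sudden": [S [NP [PP [NP [PP [NP [ADJ = 7.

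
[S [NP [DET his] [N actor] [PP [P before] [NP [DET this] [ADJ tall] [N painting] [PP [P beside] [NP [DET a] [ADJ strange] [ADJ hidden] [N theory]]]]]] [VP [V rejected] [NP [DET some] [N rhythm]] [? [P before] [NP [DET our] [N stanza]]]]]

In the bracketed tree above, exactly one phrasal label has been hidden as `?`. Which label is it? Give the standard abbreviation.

A constituent whose immediate children are P 'before', NP is a prepositional phrase: PP.

PP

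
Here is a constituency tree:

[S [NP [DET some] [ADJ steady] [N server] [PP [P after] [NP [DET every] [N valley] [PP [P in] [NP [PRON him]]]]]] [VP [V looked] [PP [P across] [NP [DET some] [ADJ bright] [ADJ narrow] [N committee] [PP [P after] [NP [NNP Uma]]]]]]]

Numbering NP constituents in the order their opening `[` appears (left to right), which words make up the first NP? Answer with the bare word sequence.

some steady server after every valley in him

The NP opening brackets appear, in order, over: "some steady server after every valley in him"; "every valley in him"; "him"; "some bright narrow committee after Uma"; "Uma". The first one spans "some steady server after every valley in him".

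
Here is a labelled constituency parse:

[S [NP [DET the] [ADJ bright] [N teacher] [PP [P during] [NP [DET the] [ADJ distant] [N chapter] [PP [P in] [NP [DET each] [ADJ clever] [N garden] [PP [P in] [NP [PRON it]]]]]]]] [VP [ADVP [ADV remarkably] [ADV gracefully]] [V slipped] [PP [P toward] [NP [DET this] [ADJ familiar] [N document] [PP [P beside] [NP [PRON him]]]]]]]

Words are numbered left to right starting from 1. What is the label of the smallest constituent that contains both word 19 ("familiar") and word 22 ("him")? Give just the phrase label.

Word 19 lies under S → VP → PP → NP → ADJ; word 22 lies under S → VP → PP → NP → PP → NP → PRON. The lowest shared node is the NP.

NP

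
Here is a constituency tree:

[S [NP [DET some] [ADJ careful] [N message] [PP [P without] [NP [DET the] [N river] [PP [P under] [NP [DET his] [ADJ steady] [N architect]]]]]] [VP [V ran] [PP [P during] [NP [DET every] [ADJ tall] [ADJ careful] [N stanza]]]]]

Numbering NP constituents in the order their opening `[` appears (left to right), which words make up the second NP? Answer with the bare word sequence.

the river under his steady architect

In left-to-right order the NP constituents are "some careful message without the river under his steady architect"; "the river under his steady architect"; "his steady architect"; "every tall careful stanza". Number 2 is "the river under his steady architect".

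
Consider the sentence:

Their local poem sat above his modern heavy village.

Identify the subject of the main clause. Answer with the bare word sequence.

their local poem

"their local poem" is the NP that combines with the VP headed by "sat" to form the main clause — the subject.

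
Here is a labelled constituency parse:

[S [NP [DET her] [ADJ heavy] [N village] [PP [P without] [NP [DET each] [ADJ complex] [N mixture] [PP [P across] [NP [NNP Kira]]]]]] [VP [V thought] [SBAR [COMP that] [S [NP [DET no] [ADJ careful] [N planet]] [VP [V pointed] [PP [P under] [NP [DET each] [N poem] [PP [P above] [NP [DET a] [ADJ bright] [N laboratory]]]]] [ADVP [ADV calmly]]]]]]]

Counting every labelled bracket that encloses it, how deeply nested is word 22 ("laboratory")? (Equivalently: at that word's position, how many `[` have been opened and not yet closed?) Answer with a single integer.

10

Counting open brackets not yet closed at "laboratory": [S [VP [SBAR [S [VP [PP [NP [PP [NP [N = 10.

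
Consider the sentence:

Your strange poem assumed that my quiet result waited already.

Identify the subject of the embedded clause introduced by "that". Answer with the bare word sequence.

my quiet result

In the embedded clause introduced by "that" the verb is "waited"; the NP preceding it, "my quiet result", is the subject.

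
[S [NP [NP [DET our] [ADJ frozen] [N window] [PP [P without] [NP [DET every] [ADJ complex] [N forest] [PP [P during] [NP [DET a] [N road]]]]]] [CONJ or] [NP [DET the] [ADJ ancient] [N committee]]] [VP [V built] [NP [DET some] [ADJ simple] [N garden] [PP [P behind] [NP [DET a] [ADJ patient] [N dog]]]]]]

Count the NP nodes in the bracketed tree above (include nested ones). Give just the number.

7

Scanning left to right, an opening `[NP` appears at word positions 1, 1, 5, 9, 12, 16, 20 — 7 in total.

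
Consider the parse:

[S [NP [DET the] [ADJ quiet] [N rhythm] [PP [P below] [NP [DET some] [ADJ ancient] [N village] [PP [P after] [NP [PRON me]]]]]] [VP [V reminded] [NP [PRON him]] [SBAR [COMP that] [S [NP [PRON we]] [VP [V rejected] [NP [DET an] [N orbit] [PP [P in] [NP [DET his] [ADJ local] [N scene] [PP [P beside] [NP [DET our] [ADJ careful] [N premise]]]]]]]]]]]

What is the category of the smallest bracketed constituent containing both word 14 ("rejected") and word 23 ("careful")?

VP

The smallest bracket enclosing both words is [VP rejected an orbit in his local scene beside our careful premise], so the label is VP.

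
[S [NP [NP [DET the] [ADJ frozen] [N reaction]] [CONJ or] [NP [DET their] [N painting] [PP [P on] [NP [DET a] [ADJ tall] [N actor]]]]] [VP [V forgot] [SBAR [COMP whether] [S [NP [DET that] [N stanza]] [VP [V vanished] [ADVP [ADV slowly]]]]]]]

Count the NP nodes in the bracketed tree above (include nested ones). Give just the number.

Listing each NP by its span: [NP the frozen reaction or their painting on a tall actor]; [NP the frozen reaction]; [NP their painting on a tall actor]; [NP a tall actor]; [NP that stanza] — that makes 5.

5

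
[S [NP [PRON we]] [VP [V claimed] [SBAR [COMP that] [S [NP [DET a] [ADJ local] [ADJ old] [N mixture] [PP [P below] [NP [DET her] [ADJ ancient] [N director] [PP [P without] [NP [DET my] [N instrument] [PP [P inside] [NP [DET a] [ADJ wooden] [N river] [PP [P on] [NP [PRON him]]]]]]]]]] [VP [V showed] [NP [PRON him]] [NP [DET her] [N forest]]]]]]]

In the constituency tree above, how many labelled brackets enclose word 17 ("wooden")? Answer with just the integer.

12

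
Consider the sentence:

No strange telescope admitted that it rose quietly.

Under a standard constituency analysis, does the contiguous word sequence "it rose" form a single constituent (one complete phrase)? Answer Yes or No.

No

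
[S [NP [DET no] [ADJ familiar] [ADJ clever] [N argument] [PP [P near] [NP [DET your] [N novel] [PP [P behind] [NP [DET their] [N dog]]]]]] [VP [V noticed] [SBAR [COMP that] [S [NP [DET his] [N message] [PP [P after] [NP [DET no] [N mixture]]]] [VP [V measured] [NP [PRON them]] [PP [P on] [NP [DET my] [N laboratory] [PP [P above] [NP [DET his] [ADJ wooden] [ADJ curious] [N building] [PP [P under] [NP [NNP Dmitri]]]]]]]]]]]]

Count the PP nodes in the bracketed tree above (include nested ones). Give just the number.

6

Listing each PP by its span: [PP near your novel behind their dog]; [PP behind their dog]; [PP after no mixture]; [PP on my laboratory above his wooden curious building under Dmitri]; [PP above his wooden curious building under Dmitri]; [PP under Dmitri] — that makes 6.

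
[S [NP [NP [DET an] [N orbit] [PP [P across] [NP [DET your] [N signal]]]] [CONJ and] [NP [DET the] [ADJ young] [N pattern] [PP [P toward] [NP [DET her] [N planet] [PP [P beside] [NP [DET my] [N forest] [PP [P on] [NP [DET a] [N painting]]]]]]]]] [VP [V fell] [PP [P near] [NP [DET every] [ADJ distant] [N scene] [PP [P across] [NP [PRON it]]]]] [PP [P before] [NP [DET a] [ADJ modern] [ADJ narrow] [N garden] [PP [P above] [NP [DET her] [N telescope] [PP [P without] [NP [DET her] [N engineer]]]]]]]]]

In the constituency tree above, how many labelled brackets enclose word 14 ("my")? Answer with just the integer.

8

The word sits inside DET, which is inside NP, inside PP, inside NP, inside PP, inside NP, inside NP, inside S — 8 brackets in all.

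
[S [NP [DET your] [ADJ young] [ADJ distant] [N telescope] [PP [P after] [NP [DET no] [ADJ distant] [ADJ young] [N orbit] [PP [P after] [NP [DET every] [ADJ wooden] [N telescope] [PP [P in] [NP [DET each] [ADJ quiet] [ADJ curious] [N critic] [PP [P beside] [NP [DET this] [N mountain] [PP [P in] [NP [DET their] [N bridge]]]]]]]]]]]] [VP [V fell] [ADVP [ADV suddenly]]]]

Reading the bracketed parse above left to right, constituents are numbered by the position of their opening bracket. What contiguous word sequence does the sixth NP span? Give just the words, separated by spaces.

The NP opening brackets appear, in order, over: "your young distant telescope after no distant young orbit after every wooden telescope in each quiet curious critic beside this mountain in their bridge"; "no distant young orbit after every wooden telescope in each quiet curious critic beside this mountain in their bridge"; "every wooden telescope in each quiet curious critic beside this mountain in their bridge"; "each quiet curious critic beside this mountain in their bridge"; "this mountain in their bridge"; "their bridge". The sixth one spans "their bridge".

their bridge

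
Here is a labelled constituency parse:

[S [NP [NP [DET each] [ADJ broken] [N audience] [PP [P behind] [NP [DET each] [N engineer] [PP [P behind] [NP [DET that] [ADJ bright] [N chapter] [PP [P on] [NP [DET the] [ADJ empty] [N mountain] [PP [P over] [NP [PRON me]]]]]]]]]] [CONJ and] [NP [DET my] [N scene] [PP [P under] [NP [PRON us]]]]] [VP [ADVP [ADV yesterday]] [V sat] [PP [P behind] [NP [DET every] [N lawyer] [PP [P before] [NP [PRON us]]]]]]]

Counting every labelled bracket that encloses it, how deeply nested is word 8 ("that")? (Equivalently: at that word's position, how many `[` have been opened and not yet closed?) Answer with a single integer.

Path from the root down to the word: S → NP → NP → PP → NP → PP → NP → DET. That is 8 enclosing brackets.

8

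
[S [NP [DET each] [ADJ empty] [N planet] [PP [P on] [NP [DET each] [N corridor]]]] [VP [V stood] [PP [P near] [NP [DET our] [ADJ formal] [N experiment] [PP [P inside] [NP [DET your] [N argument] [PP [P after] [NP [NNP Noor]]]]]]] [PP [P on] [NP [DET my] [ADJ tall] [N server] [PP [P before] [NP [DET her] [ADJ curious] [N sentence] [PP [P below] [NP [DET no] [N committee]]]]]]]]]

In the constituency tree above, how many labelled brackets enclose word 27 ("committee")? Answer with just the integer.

9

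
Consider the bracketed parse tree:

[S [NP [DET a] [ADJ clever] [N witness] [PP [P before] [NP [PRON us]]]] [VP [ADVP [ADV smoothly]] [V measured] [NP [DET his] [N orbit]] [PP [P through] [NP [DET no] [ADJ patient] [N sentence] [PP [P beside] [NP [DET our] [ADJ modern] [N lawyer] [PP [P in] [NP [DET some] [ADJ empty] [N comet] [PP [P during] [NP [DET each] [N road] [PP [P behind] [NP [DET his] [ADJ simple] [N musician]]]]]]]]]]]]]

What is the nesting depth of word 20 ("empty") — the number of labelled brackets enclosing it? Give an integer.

Path from the root down to the word: S → VP → PP → NP → PP → NP → PP → NP → ADJ. That is 9 enclosing brackets.

9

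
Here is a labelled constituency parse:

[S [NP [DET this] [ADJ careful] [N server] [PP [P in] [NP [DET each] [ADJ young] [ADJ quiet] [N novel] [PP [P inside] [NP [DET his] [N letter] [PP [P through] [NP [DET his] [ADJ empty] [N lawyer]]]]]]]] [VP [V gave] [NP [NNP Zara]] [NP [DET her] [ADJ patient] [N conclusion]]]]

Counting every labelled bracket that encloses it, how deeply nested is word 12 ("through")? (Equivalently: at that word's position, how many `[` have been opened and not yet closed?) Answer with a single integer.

8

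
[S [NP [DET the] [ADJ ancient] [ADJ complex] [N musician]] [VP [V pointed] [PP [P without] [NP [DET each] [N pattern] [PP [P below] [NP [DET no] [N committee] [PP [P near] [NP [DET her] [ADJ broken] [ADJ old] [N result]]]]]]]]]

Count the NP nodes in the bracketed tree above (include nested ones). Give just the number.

Listing each NP by its span: [NP the ancient complex musician]; [NP each pattern below no committee near her broken old result]; [NP no committee near her broken old result]; [NP her broken old result] — that makes 4.

4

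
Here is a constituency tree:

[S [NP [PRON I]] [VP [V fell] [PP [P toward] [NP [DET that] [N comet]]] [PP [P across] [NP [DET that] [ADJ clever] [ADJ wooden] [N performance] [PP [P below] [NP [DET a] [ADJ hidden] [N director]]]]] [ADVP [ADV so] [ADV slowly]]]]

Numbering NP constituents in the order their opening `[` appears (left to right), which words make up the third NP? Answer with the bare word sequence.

that clever wooden performance below a hidden director

The NP opening brackets appear, in order, over: "I"; "that comet"; "that clever wooden performance below a hidden director"; "a hidden director". The third one spans "that clever wooden performance below a hidden director".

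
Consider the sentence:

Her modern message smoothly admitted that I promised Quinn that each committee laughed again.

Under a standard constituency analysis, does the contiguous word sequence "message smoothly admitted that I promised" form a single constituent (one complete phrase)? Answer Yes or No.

"message" belongs to the noun phrase "her modern message" while "promised" belongs to the verb phrase "smoothly admitted that I promised Quinn that each committee laughed again"; a span that runs across that boundary is not a single phrase.

No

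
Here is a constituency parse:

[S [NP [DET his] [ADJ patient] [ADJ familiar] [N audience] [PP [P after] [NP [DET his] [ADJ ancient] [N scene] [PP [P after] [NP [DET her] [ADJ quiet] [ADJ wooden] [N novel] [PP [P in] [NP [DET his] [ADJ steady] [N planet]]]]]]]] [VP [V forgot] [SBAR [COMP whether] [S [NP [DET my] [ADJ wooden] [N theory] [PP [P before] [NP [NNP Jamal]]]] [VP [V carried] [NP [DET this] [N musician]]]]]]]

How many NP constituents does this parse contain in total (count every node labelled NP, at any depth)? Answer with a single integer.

7

The NP constituents are: [NP his patient familiar audience after his ancient scene after her quiet wooden novel in his steady planet]; [NP his ancient scene after her quiet wooden novel in his steady planet]; [NP her quiet wooden novel in his steady planet]; [NP his steady planet]; [NP my wooden theory before Jamal]; [NP Jamal] …. Total: 7.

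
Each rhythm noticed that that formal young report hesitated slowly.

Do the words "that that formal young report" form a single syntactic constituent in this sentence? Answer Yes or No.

The smallest constituent containing the whole sequence is the subordinate clause [SBAR that that formal young report hesitated slowly], but the sequence is only part of it — it straddles the boundary between complementizer "that" and clause "that formal young report hesitated slowly".

No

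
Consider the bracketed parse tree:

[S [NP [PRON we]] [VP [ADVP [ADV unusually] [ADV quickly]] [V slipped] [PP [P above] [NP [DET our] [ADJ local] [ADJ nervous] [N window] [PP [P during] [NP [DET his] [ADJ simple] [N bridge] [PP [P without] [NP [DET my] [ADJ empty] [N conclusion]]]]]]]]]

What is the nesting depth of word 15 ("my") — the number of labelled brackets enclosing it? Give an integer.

9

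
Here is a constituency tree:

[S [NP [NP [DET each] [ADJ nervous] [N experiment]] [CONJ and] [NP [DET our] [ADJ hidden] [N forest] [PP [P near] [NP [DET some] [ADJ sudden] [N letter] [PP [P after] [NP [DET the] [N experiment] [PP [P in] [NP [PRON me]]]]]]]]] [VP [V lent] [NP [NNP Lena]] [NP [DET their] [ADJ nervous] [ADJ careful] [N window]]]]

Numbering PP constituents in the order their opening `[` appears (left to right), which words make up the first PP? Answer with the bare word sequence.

near some sudden letter after the experiment in me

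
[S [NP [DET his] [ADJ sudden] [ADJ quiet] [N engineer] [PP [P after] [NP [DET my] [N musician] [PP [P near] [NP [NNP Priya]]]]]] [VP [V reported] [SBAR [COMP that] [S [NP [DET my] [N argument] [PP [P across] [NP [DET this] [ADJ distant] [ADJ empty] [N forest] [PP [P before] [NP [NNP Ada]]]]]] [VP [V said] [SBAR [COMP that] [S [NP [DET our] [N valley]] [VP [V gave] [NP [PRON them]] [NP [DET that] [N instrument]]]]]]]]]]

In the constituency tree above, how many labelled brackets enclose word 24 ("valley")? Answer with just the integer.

9

The word sits inside N, which is inside NP, inside S, inside SBAR, inside VP, inside S, inside SBAR, inside VP, inside S — 9 brackets in all.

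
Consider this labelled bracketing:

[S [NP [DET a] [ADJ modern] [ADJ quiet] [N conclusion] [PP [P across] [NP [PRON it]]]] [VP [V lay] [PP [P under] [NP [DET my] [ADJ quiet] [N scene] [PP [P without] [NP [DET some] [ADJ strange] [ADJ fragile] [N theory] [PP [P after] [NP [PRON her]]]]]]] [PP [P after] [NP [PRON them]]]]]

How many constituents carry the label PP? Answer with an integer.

5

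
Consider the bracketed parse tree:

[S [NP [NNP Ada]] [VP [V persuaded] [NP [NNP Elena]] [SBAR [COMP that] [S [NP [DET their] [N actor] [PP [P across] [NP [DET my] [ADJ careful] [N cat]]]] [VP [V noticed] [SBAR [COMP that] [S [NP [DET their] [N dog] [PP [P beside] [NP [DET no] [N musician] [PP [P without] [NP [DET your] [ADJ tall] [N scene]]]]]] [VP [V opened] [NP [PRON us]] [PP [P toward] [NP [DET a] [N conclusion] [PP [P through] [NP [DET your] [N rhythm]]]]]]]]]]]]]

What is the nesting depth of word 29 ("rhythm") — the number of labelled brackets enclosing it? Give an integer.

Path from the root down to the word: S → VP → SBAR → S → VP → SBAR → S → VP → PP → NP → PP → NP → N. That is 13 enclosing brackets.

13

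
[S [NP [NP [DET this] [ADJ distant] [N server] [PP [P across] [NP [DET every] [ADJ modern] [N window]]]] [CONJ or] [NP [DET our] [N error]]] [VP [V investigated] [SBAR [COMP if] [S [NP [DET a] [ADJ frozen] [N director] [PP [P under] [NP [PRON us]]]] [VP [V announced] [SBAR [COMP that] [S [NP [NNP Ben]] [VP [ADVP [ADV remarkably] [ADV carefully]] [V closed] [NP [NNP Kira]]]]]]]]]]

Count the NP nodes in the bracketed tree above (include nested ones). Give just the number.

8

Listing each NP by its span: [NP this distant server across every modern window or our error]; [NP this distant server across every modern window]; [NP every modern window]; [NP our error]; [NP a frozen director under us]; [NP us] … — that makes 8.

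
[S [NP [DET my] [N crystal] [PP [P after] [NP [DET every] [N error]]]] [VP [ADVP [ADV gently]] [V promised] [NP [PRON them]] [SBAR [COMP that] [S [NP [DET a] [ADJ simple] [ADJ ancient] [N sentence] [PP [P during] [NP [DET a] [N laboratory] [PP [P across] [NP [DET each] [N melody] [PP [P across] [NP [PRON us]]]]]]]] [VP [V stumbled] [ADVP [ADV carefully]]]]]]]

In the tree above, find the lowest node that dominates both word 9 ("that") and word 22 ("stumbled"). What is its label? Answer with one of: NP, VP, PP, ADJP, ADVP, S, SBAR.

SBAR

Both words fall inside [SBAR that a simple ancient sentence during a laboratory across each melody across us stumbled carefully] (words 9–23), and no smaller constituent contains them both. Label: SBAR.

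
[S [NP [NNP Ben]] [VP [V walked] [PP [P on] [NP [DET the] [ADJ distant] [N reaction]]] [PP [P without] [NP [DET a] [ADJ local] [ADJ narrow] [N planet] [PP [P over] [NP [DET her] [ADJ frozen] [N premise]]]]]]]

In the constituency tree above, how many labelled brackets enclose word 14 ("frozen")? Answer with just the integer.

7

Path from the root down to the word: S → VP → PP → NP → PP → NP → ADJ. That is 7 enclosing brackets.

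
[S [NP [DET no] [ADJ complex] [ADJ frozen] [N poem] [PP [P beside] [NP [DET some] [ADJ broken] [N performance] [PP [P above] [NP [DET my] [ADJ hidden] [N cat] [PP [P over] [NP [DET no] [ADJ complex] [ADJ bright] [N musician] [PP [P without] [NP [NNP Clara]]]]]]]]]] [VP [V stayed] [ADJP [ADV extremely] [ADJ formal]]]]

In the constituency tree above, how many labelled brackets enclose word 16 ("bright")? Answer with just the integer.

The word sits inside ADJ, which is inside NP, inside PP, inside NP, inside PP, inside NP, inside PP, inside NP, inside S — 9 brackets in all.

9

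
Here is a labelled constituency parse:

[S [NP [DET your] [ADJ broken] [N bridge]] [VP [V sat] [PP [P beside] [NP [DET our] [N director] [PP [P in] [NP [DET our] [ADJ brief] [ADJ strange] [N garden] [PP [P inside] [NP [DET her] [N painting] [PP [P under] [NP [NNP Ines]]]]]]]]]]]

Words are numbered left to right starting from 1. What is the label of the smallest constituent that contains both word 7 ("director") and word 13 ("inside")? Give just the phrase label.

NP

The smallest bracket enclosing both words is [NP our director in our brief strange garden inside her painting under Ines], so the label is NP.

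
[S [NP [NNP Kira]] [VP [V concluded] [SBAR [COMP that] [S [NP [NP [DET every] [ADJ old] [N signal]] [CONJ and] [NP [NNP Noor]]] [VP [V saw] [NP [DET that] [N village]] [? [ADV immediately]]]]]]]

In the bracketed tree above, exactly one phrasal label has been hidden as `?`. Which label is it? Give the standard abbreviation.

Looking at what the `?` directly dominates — ADV 'immediately' — this is an adverb phrase (ADVP).

ADVP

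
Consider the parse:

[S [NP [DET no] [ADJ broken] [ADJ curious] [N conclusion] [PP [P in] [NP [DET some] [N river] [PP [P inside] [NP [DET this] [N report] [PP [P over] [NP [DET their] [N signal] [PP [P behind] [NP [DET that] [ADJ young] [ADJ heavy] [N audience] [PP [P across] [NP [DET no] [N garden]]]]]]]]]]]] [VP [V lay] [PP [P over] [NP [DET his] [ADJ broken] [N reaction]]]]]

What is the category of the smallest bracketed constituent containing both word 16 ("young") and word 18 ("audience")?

NP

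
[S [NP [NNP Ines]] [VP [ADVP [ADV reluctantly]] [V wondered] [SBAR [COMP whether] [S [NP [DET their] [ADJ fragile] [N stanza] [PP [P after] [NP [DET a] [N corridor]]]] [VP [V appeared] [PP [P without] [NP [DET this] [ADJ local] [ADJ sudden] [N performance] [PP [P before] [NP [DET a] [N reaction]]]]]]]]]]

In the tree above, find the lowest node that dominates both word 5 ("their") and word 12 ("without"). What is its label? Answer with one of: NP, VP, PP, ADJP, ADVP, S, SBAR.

S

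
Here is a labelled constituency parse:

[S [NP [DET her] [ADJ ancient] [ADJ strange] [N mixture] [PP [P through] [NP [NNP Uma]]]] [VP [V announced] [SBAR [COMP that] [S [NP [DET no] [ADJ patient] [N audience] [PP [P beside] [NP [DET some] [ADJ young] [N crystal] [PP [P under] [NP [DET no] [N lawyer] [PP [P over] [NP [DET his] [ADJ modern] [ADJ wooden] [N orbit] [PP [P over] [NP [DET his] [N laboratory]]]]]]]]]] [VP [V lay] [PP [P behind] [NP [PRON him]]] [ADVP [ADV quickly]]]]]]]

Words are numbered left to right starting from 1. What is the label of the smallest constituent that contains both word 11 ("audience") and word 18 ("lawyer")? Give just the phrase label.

NP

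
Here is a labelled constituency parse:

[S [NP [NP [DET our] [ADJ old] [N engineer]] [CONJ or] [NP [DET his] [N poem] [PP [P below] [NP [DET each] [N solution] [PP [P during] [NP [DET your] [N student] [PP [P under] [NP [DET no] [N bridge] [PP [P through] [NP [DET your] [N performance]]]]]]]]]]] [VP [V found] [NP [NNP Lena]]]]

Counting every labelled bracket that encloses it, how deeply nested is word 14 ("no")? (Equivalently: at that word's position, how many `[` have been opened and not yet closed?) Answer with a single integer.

10

The word sits inside DET, which is inside NP, inside PP, inside NP, inside PP, inside NP, inside PP, inside NP, inside NP, inside S — 10 brackets in all.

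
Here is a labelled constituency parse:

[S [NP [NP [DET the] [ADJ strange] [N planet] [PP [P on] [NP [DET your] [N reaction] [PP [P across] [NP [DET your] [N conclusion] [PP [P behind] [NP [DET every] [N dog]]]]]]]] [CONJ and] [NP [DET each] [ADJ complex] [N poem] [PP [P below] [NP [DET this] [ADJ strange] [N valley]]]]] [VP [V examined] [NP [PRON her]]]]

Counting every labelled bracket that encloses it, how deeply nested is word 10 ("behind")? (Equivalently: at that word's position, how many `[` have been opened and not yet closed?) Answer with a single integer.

Path from the root down to the word: S → NP → NP → PP → NP → PP → NP → PP → P. That is 9 enclosing brackets.

9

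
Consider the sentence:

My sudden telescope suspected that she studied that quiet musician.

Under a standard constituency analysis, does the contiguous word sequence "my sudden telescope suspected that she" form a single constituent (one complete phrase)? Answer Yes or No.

No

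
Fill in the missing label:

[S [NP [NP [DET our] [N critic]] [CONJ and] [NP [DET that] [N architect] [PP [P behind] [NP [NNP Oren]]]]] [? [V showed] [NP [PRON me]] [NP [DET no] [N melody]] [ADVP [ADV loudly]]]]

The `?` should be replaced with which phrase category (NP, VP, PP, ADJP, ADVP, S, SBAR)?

VP

A constituent whose immediate children are V 'showed', NP, NP, ADVP is a verb phrase: VP.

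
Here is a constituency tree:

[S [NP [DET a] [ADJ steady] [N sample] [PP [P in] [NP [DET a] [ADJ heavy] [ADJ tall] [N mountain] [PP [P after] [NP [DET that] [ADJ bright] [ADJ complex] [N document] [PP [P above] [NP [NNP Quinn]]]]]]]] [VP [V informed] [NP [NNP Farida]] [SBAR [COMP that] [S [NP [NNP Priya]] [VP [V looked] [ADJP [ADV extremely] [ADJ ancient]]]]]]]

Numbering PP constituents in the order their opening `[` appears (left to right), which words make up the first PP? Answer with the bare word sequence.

in a heavy tall mountain after that bright complex document above Quinn

The PP opening brackets appear, in order, over: "in a heavy tall mountain after that bright complex document above Quinn"; "after that bright complex document above Quinn"; "above Quinn". The first one spans "in a heavy tall mountain after that bright complex document above Quinn".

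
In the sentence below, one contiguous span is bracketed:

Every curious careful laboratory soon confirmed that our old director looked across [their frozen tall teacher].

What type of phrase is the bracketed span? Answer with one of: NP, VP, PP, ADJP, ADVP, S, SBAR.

The span is built around the noun "teacher" — a noun phrase (NP).

NP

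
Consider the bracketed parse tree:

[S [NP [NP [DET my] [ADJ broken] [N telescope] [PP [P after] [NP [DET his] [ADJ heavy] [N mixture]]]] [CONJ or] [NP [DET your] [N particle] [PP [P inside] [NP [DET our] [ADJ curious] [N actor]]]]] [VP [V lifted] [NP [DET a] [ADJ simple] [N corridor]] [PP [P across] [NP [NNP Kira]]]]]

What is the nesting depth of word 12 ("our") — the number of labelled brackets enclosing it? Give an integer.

Path from the root down to the word: S → NP → NP → PP → NP → DET. That is 6 enclosing brackets.

6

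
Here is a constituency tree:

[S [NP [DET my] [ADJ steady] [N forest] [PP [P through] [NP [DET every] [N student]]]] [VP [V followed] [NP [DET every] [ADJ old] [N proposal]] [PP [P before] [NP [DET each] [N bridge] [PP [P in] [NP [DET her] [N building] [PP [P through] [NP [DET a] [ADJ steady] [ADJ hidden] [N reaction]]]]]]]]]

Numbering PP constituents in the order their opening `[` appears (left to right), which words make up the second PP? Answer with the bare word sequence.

Opening `[PP` markers occur at word positions 4, 11, 14, 17; the second of these opens the constituent [PP before each bridge in her building through a steady hidden reaction].

before each bridge in her building through a steady hidden reaction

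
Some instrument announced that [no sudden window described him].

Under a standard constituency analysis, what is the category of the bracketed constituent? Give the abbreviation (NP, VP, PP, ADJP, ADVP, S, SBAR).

The bracketed span "no sudden window described him" is headed by "described", making it a clause (S).

S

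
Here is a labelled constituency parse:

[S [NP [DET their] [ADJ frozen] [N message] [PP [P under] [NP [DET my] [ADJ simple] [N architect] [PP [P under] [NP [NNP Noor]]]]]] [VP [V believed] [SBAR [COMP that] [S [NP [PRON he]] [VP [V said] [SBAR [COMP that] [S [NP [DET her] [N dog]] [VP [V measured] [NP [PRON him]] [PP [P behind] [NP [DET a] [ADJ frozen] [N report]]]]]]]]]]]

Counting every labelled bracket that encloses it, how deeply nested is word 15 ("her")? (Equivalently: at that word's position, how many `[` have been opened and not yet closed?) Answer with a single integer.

9

The word sits inside DET, which is inside NP, inside S, inside SBAR, inside VP, inside S, inside SBAR, inside VP, inside S — 9 brackets in all.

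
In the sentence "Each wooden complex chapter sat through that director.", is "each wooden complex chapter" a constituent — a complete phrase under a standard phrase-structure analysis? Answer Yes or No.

These words form the whole noun phrase headed by "chapter", so yes — one constituent.

Yes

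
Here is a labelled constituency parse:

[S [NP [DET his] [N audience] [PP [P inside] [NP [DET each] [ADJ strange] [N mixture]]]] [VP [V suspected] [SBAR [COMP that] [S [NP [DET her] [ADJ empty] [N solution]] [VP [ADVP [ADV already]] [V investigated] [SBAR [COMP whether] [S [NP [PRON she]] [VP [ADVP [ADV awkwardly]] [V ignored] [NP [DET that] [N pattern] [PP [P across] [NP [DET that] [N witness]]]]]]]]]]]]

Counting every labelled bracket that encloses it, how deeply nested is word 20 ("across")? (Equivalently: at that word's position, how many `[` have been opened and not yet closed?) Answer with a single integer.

11

Path from the root down to the word: S → VP → SBAR → S → VP → SBAR → S → VP → NP → PP → P. That is 11 enclosing brackets.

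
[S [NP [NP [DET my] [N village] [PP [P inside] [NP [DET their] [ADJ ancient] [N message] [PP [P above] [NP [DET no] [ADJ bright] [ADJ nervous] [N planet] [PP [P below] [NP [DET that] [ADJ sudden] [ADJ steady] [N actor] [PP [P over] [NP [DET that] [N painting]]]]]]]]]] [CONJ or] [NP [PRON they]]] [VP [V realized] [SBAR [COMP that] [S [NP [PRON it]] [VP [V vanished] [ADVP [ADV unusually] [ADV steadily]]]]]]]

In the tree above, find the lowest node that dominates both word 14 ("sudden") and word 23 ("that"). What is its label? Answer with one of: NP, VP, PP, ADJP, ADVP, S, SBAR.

S

Both words fall inside [S my village inside their ancient message above no bright nervous planet below that sudden steady actor over that painting or they realized that it vanished unusually steadily] (words 1–27), and no smaller constituent contains them both. Label: S.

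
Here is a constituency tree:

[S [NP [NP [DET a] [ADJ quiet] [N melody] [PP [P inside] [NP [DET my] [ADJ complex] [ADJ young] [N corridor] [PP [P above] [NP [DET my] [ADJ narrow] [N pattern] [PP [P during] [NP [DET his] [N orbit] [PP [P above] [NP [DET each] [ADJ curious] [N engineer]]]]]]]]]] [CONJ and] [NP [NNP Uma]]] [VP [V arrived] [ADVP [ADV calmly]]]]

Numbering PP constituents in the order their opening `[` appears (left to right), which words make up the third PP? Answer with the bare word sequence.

during his orbit above each curious engineer

In left-to-right order the PP constituents are "inside my complex young corridor above my narrow pattern during his orbit above each curious engineer"; "above my narrow pattern during his orbit above each curious engineer"; "during his orbit above each curious engineer"; "above each curious engineer". Number 3 is "during his orbit above each curious engineer".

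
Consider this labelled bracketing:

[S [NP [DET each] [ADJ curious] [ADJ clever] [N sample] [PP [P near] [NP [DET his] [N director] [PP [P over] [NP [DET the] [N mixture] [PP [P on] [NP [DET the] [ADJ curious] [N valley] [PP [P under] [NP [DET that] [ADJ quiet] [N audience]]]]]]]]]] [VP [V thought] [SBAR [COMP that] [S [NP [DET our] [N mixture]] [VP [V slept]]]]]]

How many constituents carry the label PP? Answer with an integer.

Scanning left to right, an opening `[PP` appears at word positions 5, 8, 11, 15 — 4 in total.

4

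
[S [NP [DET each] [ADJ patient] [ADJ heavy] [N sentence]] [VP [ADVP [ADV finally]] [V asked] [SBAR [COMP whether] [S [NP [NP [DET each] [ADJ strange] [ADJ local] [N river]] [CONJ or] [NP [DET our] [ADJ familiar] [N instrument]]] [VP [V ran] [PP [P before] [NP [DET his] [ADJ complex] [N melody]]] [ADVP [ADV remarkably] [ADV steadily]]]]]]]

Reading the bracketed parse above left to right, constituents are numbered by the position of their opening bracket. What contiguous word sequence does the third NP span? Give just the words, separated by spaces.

In left-to-right order the NP constituents are "each patient heavy sentence"; "each strange local river or our familiar instrument"; "each strange local river"; "our familiar instrument"; "his complex melody". Number 3 is "each strange local river".

each strange local river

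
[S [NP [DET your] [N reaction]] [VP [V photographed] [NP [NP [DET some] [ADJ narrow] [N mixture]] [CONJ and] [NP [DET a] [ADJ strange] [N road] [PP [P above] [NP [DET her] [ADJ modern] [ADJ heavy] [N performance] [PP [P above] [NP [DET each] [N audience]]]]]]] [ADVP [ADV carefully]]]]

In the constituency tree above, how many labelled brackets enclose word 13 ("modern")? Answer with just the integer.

Path from the root down to the word: S → VP → NP → NP → PP → NP → ADJ. That is 7 enclosing brackets.

7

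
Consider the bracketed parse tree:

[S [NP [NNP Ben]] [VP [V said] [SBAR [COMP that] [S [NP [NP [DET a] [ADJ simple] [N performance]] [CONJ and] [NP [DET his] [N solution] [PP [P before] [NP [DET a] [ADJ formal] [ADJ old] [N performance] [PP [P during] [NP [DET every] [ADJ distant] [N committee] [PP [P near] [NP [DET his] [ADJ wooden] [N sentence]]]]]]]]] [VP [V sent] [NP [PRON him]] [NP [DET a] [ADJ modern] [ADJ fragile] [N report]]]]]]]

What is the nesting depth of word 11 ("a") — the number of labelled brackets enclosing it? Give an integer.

9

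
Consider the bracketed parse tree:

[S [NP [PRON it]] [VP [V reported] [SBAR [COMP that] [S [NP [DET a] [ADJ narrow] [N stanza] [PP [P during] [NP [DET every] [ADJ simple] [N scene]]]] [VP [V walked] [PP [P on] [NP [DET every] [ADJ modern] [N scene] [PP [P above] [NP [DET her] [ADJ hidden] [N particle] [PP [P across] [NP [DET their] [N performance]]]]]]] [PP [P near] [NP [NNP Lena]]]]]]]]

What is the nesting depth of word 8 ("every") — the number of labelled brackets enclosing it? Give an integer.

Path from the root down to the word: S → VP → SBAR → S → NP → PP → NP → DET. That is 8 enclosing brackets.

8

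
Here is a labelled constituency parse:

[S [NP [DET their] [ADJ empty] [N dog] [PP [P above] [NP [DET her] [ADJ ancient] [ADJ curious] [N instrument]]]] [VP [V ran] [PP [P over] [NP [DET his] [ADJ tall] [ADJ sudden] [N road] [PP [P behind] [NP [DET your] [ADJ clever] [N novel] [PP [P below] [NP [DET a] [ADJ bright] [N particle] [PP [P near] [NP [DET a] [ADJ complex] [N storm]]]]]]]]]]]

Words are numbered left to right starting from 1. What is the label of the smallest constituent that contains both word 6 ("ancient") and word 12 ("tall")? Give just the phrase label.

S

Both words fall inside [S their empty dog above her ancient curious instrument ran over his tall sudden road behind your clever novel below a bright particle near a complex storm] (words 1–26), and no smaller constituent contains them both. Label: S.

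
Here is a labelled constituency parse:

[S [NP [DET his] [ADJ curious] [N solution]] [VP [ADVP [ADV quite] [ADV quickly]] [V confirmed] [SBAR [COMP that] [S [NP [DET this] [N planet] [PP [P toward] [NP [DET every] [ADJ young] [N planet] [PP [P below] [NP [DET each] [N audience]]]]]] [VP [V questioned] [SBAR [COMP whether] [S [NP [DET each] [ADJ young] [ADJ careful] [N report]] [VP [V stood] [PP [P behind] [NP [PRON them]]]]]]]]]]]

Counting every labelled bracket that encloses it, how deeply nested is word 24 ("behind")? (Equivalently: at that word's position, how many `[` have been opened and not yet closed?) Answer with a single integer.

10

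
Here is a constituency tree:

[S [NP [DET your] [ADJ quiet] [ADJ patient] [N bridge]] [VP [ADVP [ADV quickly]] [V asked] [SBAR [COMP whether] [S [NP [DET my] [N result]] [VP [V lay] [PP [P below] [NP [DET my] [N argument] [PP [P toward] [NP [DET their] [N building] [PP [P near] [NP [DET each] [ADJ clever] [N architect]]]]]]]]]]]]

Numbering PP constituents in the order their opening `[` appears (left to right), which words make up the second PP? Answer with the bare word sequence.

In left-to-right order the PP constituents are "below my argument toward their building near each clever architect"; "toward their building near each clever architect"; "near each clever architect". Number 2 is "toward their building near each clever architect".

toward their building near each clever architect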